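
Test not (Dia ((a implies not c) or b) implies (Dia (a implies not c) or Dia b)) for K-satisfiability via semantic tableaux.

Unsatisfiable

1. not (Dia ((a implies not c) or b) implies (Dia (a implies not c) or Dia b)), w0
2. Dia ((a implies not c) or b), w0
3. not (Dia (a implies not c) or Dia b), w0
4. not Dia (a implies not c), w0
5. not Dia b, w0
6. (a implies not c) or b, w1
7. not (a implies not c), w1
8. a, w1
9. c, w1
10. not b, w1
11. a implies not c, w1
12. not c, w1
Accessibility: w0Rw1
Branch closes: c and not c both at w1.
All branches of the tableau close; one closing branch shown above.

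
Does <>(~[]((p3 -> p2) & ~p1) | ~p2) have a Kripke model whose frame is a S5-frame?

Satisfiable (open branch found)

1. <>(~[]((p3 -> p2) & ~p1) | ~p2), w0
2. ~[]((p3 -> p2) & ~p1) | ~p2, w1   [<>-rule on 1: fresh world w1, w0Rw1]
3. ~p2, w1   [|-rule on 2 (branches; this branch)]
Accessibility: w0Rw0, w0Rw1, w1Rw0, w1Rw1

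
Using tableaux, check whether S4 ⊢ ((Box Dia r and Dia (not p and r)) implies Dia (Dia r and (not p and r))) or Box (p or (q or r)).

Tableau for the negation not (((Box Dia r and Dia (not p and r)) implies Dia (Dia r and (not p and r))) or Box (p or (q or r))):
1. not (((Box Dia r and Dia (not p and r)) implies Dia (Dia r and (not p and r))) or Box (p or (q or r))), u
2. not ((Box Dia r and Dia (not p and r)) implies Dia (Dia r and (not p and r))), u   [neg-or-rule on 1]
3. not Box (p or (q or r)), u   [neg-or-rule on 1]
4. Box Dia r and Dia (not p and r), u   [neg-implies-rule on 2]
5. not Dia (Dia r and (not p and r)), u   [neg-implies-rule on 2]
6. Box Dia r, u   [and-rule on 4]
7. Dia (not p and r), u   [and-rule on 4]
8. not (Dia r and (not p and r)), u   [neg-Dia-rule on 5 via uRu]
9. Dia r, u   [Box-rule on 6 via uRu]
10. not (not p and r), u   [neg-and-rule on 8 (branches; this branch)]
11. not r, u   [neg-and-rule on 10 (branches; this branch)]
12. not (p or (q or r)), v   [neg-Box-rule on 3: fresh world v, uRv]
13. not p, v   [neg-or-rule on 12]
14. not (q or r), v   [neg-or-rule on 12]
15. not q, v   [neg-or-rule on 14]
16. not r, v   [neg-or-rule on 14]
17. not (Dia r and (not p and r)), v   [neg-Dia-rule on 5 via uRv]
18. Dia r, v   [Box-rule on 6 via uRv]
19. not (not p and r), v   [neg-and-rule on 17 (branches; this branch)]
20. not p and r, w   [Dia-rule on 7: fresh world w, uRw]
21. not p, w   [and-rule on 20]
22. r, w   [and-rule on 20]
23. not (Dia r and (not p and r)), w   [neg-Dia-rule on 5 via uRw]
24. Dia r, w   [Box-rule on 6 via uRw]
25. not (not p and r), w   [neg-and-rule on 23 (branches; this branch)]
26. not r, w   [neg-and-rule on 25 (branches; this branch)]
Accessibility: uRu, uRv, uRw, vRv, wRw
Branch closes: r and not r both at w.
Every branch of the negation's tableau closes; the branch above is one of them.

Yes, valid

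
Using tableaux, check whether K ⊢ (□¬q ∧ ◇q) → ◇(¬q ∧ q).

Tableau for the negation ¬((□¬q ∧ ◇q) → ◇(¬q ∧ q)):
1. ¬((□¬q ∧ ◇q) → ◇(¬q ∧ q)), u
2. □¬q ∧ ◇q, u
3. ¬◇(¬q ∧ q), u
4. □¬q, u
5. ◇q, u
6. q, v
7. ¬(¬q ∧ q), v
8. ¬q, v
Accessibility: uRv
Branch closes: q and ¬q both at v.
Every branch of the negation's tableau closes; the branch above is one of them.

Valid in K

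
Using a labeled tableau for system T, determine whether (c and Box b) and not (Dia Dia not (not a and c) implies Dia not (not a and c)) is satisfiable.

1. (c and Box b) and not (Dia Dia not (not a and c) implies Dia not (not a and c)), u
2. c and Box b, u
3. not (Dia Dia not (not a and c) implies Dia not (not a and c)), u
4. c, u
5. Box b, u
6. Dia Dia not (not a and c), u
7. not Dia not (not a and c), u
8. b, u
9. not a and c, u
10. not a, u
11. Dia not (not a and c), v
12. b, v
13. not a and c, v
14. not a, v
15. c, v
16. not (not a and c), w
17. not c, w
Accessibility: uRu, uRv, vRv, vRw, wRw

Yes, satisfiable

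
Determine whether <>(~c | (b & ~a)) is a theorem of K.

Invalid (countermodel exists)

Tableau for the negation ~<>(~c | (b & ~a)):
1. ~<>(~c | (b & ~a)), w0
The negation has an open branch (countermodel exists).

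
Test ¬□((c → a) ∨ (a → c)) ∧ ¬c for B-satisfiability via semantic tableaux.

1. ¬□((c → a) ∨ (a → c)) ∧ ¬c, 0
2. ¬□((c → a) ∨ (a → c)), 0   [∧-rule on 1]
3. ¬c, 0   [∧-rule on 1]
4. ¬((c → a) ∨ (a → c)), 1   [¬□-rule on 2: fresh world 1, 0R1]
5. ¬(c → a), 1   [¬∨-rule on 4]
6. ¬(a → c), 1   [¬∨-rule on 4]
7. c, 1   [¬→-rule on 5]
8. ¬a, 1   [¬→-rule on 5]
9. a, 1   [¬→-rule on 6]
10. ¬c, 1   [¬→-rule on 6]
Accessibility: 0R0, 0R1, 1R0, 1R1
Branch closes: a and ¬a both at 1.
(One branch shown.) All branches close.

Unsatisfiable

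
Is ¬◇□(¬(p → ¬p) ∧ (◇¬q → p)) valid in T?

Not valid

Tableau for the negation ◇□(¬(p → ¬p) ∧ (◇¬q → p)):
1. ◇□(¬(p → ¬p) ∧ (◇¬q → p)), w0
2. □(¬(p → ¬p) ∧ (◇¬q → p)), w1
3. ¬(p → ¬p) ∧ (◇¬q → p), w1
4. ¬(p → ¬p), w1
5. ◇¬q → p, w1
6. p, w1
Accessibility: w0Rw0, w0Rw1, w1Rw1
The negation has an open branch (countermodel exists).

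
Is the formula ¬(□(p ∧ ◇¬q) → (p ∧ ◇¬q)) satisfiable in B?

1. ¬(□(p ∧ ◇¬q) → (p ∧ ◇¬q)), u
2. □(p ∧ ◇¬q), u
3. ¬(p ∧ ◇¬q), u
4. p ∧ ◇¬q, u
5. p, u
6. ◇¬q, u
7. ¬◇¬q, u
8. q, u
9. ¬q, v
10. p ∧ ◇¬q, v
11. p, v
12. ◇¬q, v
13. q, v
Accessibility: uRu, uRv, vRu, vRv
Branch closes: q and ¬q both at v.
All branches of the tableau close; one closing branch shown above.

No, unsatisfiable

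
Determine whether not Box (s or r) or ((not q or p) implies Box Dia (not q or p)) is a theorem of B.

Tableau for the negation not (not Box (s or r) or ((not q or p) implies Box Dia (not q or p))):
1. not (not Box (s or r) or ((not q or p) implies Box Dia (not q or p))), w0
2. Box (s or r), w0   [neg-or-rule on 1]
3. not ((not q or p) implies Box Dia (not q or p)), w0   [neg-or-rule on 1]
4. not q or p, w0   [neg-implies-rule on 3]
5. not Box Dia (not q or p), w0   [neg-implies-rule on 3]
6. s or r, w0   [Box-rule on 2 via w0Rw0]
7. p, w0   [or-rule on 4 (branches; this branch)]
8. r, w0   [or-rule on 6 (branches; this branch)]
9. not Dia (not q or p), w1   [neg-Box-rule on 5: fresh world w1, w0Rw1]
10. s or r, w1   [Box-rule on 2 via w0Rw1]
11. not (not q or p), w0   [neg-Dia-rule on 9 via w1Rw0]
12. q, w0   [neg-or-rule on 11]
13. not p, w0   [neg-or-rule on 11]
Accessibility: w0Rw0, w0Rw1, w1Rw0, w1Rw1
Branch closes: p and not p both at w0.
Every branch of the negation's tableau closes; the branch above is one of them.

Yes, valid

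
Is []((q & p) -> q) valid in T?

Tableau for the negation ~[]((q & p) -> q):
1. ~[]((q & p) -> q), 0
2. ~((q & p) -> q), 1   [~[]-rule on 1: fresh world 1, 0R1]
3. q & p, 1   [~->-rule on 2]
4. ~q, 1   [~->-rule on 2]
5. q, 1   [&-rule on 3]
6. p, 1   [&-rule on 3]
Accessibility: 0R0, 0R1, 1R1
Branch closes: q and ~q both at 1.
Every branch of the negation's tableau closes; the branch above is one of them.

Valid in T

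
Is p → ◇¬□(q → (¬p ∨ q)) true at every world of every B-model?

Invalid (countermodel exists)

Tableau for the negation ¬(p → ◇¬□(q → (¬p ∨ q))):
1. ¬(p → ◇¬□(q → (¬p ∨ q))), u
2. p, u
3. ¬◇¬□(q → (¬p ∨ q)), u
4. □(q → (¬p ∨ q)), u
5. q → (¬p ∨ q), u
6. ¬p ∨ q, u
7. q, u
Accessibility: uRu
The negation has an open branch (countermodel exists).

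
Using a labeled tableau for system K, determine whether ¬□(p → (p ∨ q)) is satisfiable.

1. ¬□(p → (p ∨ q)), u
2. ¬(p → (p ∨ q)), v   [¬□-rule on 1: fresh world v, uRv]
3. p, v   [¬→-rule on 2]
4. ¬(p ∨ q), v   [¬→-rule on 2]
5. ¬p, v   [¬∨-rule on 4]
6. ¬q, v   [¬∨-rule on 4]
Accessibility: uRv
Branch closes: p and ¬p both at v.
All branches of the tableau close; one closing branch shown above.

No, unsatisfiable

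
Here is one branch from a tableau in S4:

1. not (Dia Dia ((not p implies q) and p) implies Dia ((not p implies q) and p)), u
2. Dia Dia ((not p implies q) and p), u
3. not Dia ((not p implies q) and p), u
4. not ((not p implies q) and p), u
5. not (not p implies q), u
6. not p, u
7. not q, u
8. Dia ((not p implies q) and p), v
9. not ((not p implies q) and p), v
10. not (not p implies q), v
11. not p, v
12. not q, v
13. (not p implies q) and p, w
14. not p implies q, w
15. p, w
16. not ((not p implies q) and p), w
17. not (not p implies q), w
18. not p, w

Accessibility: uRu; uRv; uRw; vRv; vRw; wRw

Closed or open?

Yes, closed

Both p and not p appear at w.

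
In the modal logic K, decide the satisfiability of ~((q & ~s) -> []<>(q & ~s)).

1. ~((q & ~s) -> []<>(q & ~s)), w0
2. q & ~s, w0
3. ~[]<>(q & ~s), w0
4. q, w0
5. ~s, w0
6. ~<>(q & ~s), w1
Accessibility: w0Rw1

Satisfiable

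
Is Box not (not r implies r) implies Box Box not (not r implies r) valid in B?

Not valid

Tableau for the negation not (Box not (not r implies r) implies Box Box not (not r implies r)):
1. not (Box not (not r implies r) implies Box Box not (not r implies r)), w0
2. Box not (not r implies r), w0
3. not Box Box not (not r implies r), w0
4. not (not r implies r), w0
5. not r, w0
6. not Box not (not r implies r), w1
7. not (not r implies r), w1
8. not r, w1
9. not r implies r, w2
10. r, w2
Accessibility: w0Rw0, w0Rw1, w1Rw0, w1Rw1, w1Rw2, w2Rw1, w2Rw2
The negation has an open branch (countermodel exists).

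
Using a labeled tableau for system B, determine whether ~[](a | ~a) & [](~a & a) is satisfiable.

No, unsatisfiable

1. ~[](a | ~a) & [](~a & a), w0
2. ~[](a | ~a), w0
3. [](~a & a), w0
4. ~a & a, w0
5. ~a, w0
6. a, w0
Accessibility: w0Rw0
Branch closes: a and ~a both at w0.
Every branch closes; the branch above is one of them.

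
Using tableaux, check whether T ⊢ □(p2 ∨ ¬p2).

Valid

Tableau for the negation ¬□(p2 ∨ ¬p2):
1. ¬□(p2 ∨ ¬p2), w0
2. ¬(p2 ∨ ¬p2), w1   [¬□-rule on 1: fresh world w1, w0Rw1]
3. ¬p2, w1   [¬∨-rule on 2]
4. p2, w1   [¬∨-rule on 2]
Accessibility: w0Rw0, w0Rw1, w1Rw1
Branch closes: p2 and ¬p2 both at w1.
Every branch of the negation's tableau closes; the branch above is one of them.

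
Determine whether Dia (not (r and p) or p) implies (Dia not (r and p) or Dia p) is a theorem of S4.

Yes, valid

Tableau for the negation not (Dia (not (r and p) or p) implies (Dia not (r and p) or Dia p)):
1. not (Dia (not (r and p) or p) implies (Dia not (r and p) or Dia p)), u
2. Dia (not (r and p) or p), u
3. not (Dia not (r and p) or Dia p), u
4. not Dia not (r and p), u
5. not Dia p, u
6. r and p, u
7. r, u
8. p, u
9. not p, u
Accessibility: uRu
Branch closes: p and not p both at u.
Every branch of the negation's tableau closes; the branch above is one of them.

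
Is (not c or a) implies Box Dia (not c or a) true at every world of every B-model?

Yes, valid

Tableau for the negation not ((not c or a) implies Box Dia (not c or a)):
1. not ((not c or a) implies Box Dia (not c or a)), u
2. not c or a, u
3. not Box Dia (not c or a), u
4. a, u
5. not Dia (not c or a), v
6. not (not c or a), u
7. c, u
8. not a, u
Accessibility: uRu, uRv, vRu, vRv
Branch closes: a and not a both at u.
Every branch of the negation's tableau closes; the branch above is one of them.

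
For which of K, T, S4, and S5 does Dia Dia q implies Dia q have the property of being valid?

T-tableau for the negation not (Dia Dia q implies Dia q):
1. not (Dia Dia q implies Dia q), w0
2. Dia Dia q, w0
3. not Dia q, w0
4. not q, w0
5. Dia q, w1
6. not q, w1
7. q, w2
Accessibility: w0Rw0, w0Rw1, w1Rw1, w1Rw2, w2Rw2
Complete open branch: countermodel on a T-frame, so not valid in T, nor in K (the same frame is also a K-frame).
S4-tableau for the negation not (Dia Dia q implies Dia q):
1. not (Dia Dia q implies Dia q), w0
2. Dia Dia q, w0
3. not Dia q, w0
4. not q, w0
5. Dia q, w1
6. not q, w1
7. q, w2
8. not q, w2
Accessibility: w0Rw0, w0Rw1, w0Rw2, w1Rw1, w1Rw2, w2Rw2
Branch closes: q and not q both at w2.
Every branch closes (one shown): valid in S4, hence also in S5 (every theorem of S4 is a theorem of S5).

S4, S5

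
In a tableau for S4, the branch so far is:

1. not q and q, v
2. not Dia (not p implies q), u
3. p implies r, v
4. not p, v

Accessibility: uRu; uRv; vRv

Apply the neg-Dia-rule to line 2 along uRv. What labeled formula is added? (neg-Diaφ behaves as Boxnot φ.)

neg-Diaφ behaves as Boxnot φ: propagate the negated body to each accessible world.

not (not p implies q), v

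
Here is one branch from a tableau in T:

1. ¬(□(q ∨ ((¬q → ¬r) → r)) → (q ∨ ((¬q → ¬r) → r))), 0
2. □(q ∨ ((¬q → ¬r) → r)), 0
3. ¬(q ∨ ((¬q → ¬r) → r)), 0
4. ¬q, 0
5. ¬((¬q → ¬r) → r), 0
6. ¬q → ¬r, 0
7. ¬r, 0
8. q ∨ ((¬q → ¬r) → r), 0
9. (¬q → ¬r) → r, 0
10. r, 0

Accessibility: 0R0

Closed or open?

Both r and ¬r appear at 0.

Yes, closed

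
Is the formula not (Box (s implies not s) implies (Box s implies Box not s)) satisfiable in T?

1. not (Box (s implies not s) implies (Box s implies Box not s)), w0
2. Box (s implies not s), w0
3. not (Box s implies Box not s), w0
4. Box s, w0
5. not Box not s, w0
6. s implies not s, w0
7. s, w0
8. not s, w0
Accessibility: w0Rw0
Branch closes: s and not s both at w0.
(One branch shown.) All branches close.

Unsatisfiable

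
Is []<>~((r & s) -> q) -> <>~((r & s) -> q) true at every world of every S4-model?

Tableau for the negation ~([]<>~((r & s) -> q) -> <>~((r & s) -> q)):
1. ~([]<>~((r & s) -> q) -> <>~((r & s) -> q)), u
2. []<>~((r & s) -> q), u   [~->-rule on 1]
3. ~<>~((r & s) -> q), u   [~->-rule on 1]
4. <>~((r & s) -> q), u   [[]-rule on 2 via uRu]
5. (r & s) -> q, u   [~<>-rule on 3 via uRu]
6. ~(r & s), u   [->-rule on 5 (branches; this branch)]
7. ~s, u   [~&-rule on 6 (branches; this branch)]
8. ~((r & s) -> q), v   [<>-rule on 4: fresh world v, uRv]
9. r & s, v   [~->-rule on 8]
10. ~q, v   [~->-rule on 8]
11. r, v   [&-rule on 9]
12. s, v   [&-rule on 9]
13. <>~((r & s) -> q), v   [[]-rule on 2 via uRv]
14. (r & s) -> q, v   [~<>-rule on 3 via uRv]
15. ~(r & s), v   [->-rule on 14 (branches; this branch)]
16. ~s, v   [~&-rule on 15 (branches; this branch)]
Accessibility: uRu, uRv, vRv
Branch closes: s and ~s both at v.
All branches of the negation close; one closing branch shown above.

Valid in S4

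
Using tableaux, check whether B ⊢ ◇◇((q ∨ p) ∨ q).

No, not valid

Tableau for the negation ¬◇◇((q ∨ p) ∨ q):
1. ¬◇◇((q ∨ p) ∨ q), 0
2. ¬◇((q ∨ p) ∨ q), 0
3. ¬((q ∨ p) ∨ q), 0
4. ¬(q ∨ p), 0
5. ¬q, 0
6. ¬p, 0
Accessibility: 0R0
The negation has an open branch (countermodel exists).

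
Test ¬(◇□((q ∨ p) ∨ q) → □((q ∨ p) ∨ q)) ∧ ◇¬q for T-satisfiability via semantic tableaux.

Satisfiable (open branch found)

1. ¬(◇□((q ∨ p) ∨ q) → □((q ∨ p) ∨ q)) ∧ ◇¬q, w0
2. ¬(◇□((q ∨ p) ∨ q) → □((q ∨ p) ∨ q)), w0
3. ◇¬q, w0
4. ◇□((q ∨ p) ∨ q), w0
5. ¬□((q ∨ p) ∨ q), w0
6. ¬q, w1
7. □((q ∨ p) ∨ q), w2
8. (q ∨ p) ∨ q, w2
9. q, w2
10. ¬((q ∨ p) ∨ q), w3
11. ¬(q ∨ p), w3
12. ¬q, w3
13. ¬p, w3
Accessibility: w0Rw0, w0Rw1, w0Rw2, w0Rw3, w1Rw1, w2Rw2, w3Rw3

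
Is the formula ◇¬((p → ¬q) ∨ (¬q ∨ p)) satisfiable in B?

Unsatisfiable (every branch closes)

1. ◇¬((p → ¬q) ∨ (¬q ∨ p)), w0
2. ¬((p → ¬q) ∨ (¬q ∨ p)), w1   [◇-rule on 1: fresh world w1, w0Rw1]
3. ¬(p → ¬q), w1   [¬∨-rule on 2]
4. ¬(¬q ∨ p), w1   [¬∨-rule on 2]
5. p, w1   [¬→-rule on 3]
6. q, w1   [¬→-rule on 3]
7. ¬p, w1   [¬∨-rule on 4]
Accessibility: w0Rw0, w0Rw1, w1Rw0, w1Rw1
Branch closes: p and ¬p both at w1.
All branches of the tableau close; one closing branch shown above.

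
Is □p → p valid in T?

Valid

Tableau for the negation ¬(□p → p):
1. ¬(□p → p), 0
2. □p, 0   [¬→-rule on 1]
3. ¬p, 0   [¬→-rule on 1]
4. p, 0   [□-rule on 2 via 0R0]
Accessibility: 0R0
Branch closes: p and ¬p both at 0.
All branches of the negation close; one closing branch shown above.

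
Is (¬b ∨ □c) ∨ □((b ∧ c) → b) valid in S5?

Tableau for the negation ¬((¬b ∨ □c) ∨ □((b ∧ c) → b)):
1. ¬((¬b ∨ □c) ∨ □((b ∧ c) → b)), w0
2. ¬(¬b ∨ □c), w0
3. ¬□((b ∧ c) → b), w0
4. b, w0
5. ¬□c, w0
6. ¬((b ∧ c) → b), w1
7. b ∧ c, w1
8. ¬b, w1
9. b, w1
10. c, w1
Accessibility: w0Rw0, w0Rw1, w1Rw0, w1Rw1
Branch closes: b and ¬b both at w1.
All branches of the negation close; one closing branch shown above.

Yes, valid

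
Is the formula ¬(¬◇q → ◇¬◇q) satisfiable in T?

Unsatisfiable (every branch closes)

1. ¬(¬◇q → ◇¬◇q), u
2. ¬◇q, u
3. ¬◇¬◇q, u
4. ¬q, u
5. ◇q, u
6. q, v
7. ¬q, v
Accessibility: uRu, uRv, vRv
Branch closes: q and ¬q both at v.
All branches of the tableau close; one closing branch shown above.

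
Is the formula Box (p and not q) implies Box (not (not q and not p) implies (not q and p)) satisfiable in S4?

Satisfiable

1. Box (p and not q) implies Box (not (not q and not p) implies (not q and p)), w0
2. Box (not (not q and not p) implies (not q and p)), w0   [implies-rule on 1 (branches; this branch)]
3. not (not q and not p) implies (not q and p), w0   [Box-rule on 2 via w0Rw0]
4. not q and p, w0   [implies-rule on 3 (branches; this branch)]
5. not q, w0   [and-rule on 4]
6. p, w0   [and-rule on 4]
Accessibility: w0Rw0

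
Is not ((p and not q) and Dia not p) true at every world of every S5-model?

Not valid

Tableau for the negation (p and not q) and Dia not p:
1. (p and not q) and Dia not p, 0
2. p and not q, 0
3. Dia not p, 0
4. p, 0
5. not q, 0
6. not p, 1
Accessibility: 0R0, 0R1, 1R0, 1R1
The negation has an open branch (countermodel exists).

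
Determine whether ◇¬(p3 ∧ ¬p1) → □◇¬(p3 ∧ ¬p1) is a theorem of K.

Tableau for the negation ¬(◇¬(p3 ∧ ¬p1) → □◇¬(p3 ∧ ¬p1)):
1. ¬(◇¬(p3 ∧ ¬p1) → □◇¬(p3 ∧ ¬p1)), 0
2. ◇¬(p3 ∧ ¬p1), 0
3. ¬□◇¬(p3 ∧ ¬p1), 0
4. ¬(p3 ∧ ¬p1), 1
5. p1, 1
6. ¬◇¬(p3 ∧ ¬p1), 2
Accessibility: 0R1, 0R2
The negation has an open branch (countermodel exists).

No, not valid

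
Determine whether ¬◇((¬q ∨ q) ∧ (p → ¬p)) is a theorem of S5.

Tableau for the negation ◇((¬q ∨ q) ∧ (p → ¬p)):
1. ◇((¬q ∨ q) ∧ (p → ¬p)), 0
2. (¬q ∨ q) ∧ (p → ¬p), 1
3. ¬q ∨ q, 1
4. p → ¬p, 1
5. q, 1
6. ¬p, 1
Accessibility: 0R0, 0R1, 1R0, 1R1
The negation has an open branch (countermodel exists).

Invalid (countermodel exists)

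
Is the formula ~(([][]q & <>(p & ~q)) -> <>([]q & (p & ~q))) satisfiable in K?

1. ~(([][]q & <>(p & ~q)) -> <>([]q & (p & ~q))), 0
2. [][]q & <>(p & ~q), 0   [~->-rule on 1]
3. ~<>([]q & (p & ~q)), 0   [~->-rule on 1]
4. [][]q, 0   [&-rule on 2]
5. <>(p & ~q), 0   [&-rule on 2]
6. p & ~q, 1   [<>-rule on 5: fresh world 1, 0R1]
7. p, 1   [&-rule on 6]
8. ~q, 1   [&-rule on 6]
9. ~([]q & (p & ~q)), 1   [~<>-rule on 3 via 0R1]
10. []q, 1   [[]-rule on 4 via 0R1]
11. ~[]q, 1   [~&-rule on 9 (branches; this branch)]
12. ~q, 2   [~[]-rule on 11: fresh world 2, 1R2]
13. q, 2   [[]-rule on 10 via 1R2]
Accessibility: 0R1, 1R2
Branch closes: q and ~q both at 2.
Every branch closes; the branch above is one of them.

No, unsatisfiable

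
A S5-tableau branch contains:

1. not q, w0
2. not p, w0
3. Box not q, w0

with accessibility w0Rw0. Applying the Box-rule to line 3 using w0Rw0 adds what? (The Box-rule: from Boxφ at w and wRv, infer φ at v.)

not q, w0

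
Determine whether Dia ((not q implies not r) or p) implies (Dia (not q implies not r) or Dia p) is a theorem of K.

Tableau for the negation not (Dia ((not q implies not r) or p) implies (Dia (not q implies not r) or Dia p)):
1. not (Dia ((not q implies not r) or p) implies (Dia (not q implies not r) or Dia p)), u
2. Dia ((not q implies not r) or p), u
3. not (Dia (not q implies not r) or Dia p), u
4. not Dia (not q implies not r), u
5. not Dia p, u
6. (not q implies not r) or p, v
7. not (not q implies not r), v
8. not q, v
9. r, v
10. not p, v
11. not q implies not r, v
12. not r, v
Accessibility: uRv
Branch closes: r and not r both at v.
Every branch of the negation's tableau closes; the branch above is one of them.

Yes, valid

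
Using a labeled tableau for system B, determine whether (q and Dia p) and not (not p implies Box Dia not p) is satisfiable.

1. (q and Dia p) and not (not p implies Box Dia not p), w0
2. q and Dia p, w0
3. not (not p implies Box Dia not p), w0
4. q, w0
5. Dia p, w0
6. not p, w0
7. not Box Dia not p, w0
8. p, w1
9. not Dia not p, w2
10. p, w0
Accessibility: w0Rw0, w0Rw1, w0Rw2, w1Rw0, w1Rw1, w2Rw0, w2Rw2
Branch closes: p and not p both at w0.
(One branch shown.) All branches close.

Unsatisfiable (every branch closes)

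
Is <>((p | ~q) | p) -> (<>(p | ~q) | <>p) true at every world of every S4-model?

Yes, valid

Tableau for the negation ~(<>((p | ~q) | p) -> (<>(p | ~q) | <>p)):
1. ~(<>((p | ~q) | p) -> (<>(p | ~q) | <>p)), 0
2. <>((p | ~q) | p), 0
3. ~(<>(p | ~q) | <>p), 0
4. ~<>(p | ~q), 0
5. ~<>p, 0
6. ~(p | ~q), 0
7. ~p, 0
8. q, 0
9. (p | ~q) | p, 1
10. ~(p | ~q), 1
11. ~p, 1
12. q, 1
13. p | ~q, 1
14. ~q, 1
Accessibility: 0R0, 0R1, 1R1
Branch closes: q and ~q both at 1.
All branches of the negation close; one closing branch shown above.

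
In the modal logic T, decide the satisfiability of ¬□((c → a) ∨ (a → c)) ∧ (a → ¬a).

Unsatisfiable (every branch closes)

1. ¬□((c → a) ∨ (a → c)) ∧ (a → ¬a), w0
2. ¬□((c → a) ∨ (a → c)), w0   [∧-rule on 1]
3. a → ¬a, w0   [∧-rule on 1]
4. ¬a, w0   [→-rule on 3 (branches; this branch)]
5. ¬((c → a) ∨ (a → c)), w1   [¬□-rule on 2: fresh world w1, w0Rw1]
6. ¬(c → a), w1   [¬∨-rule on 5]
7. ¬(a → c), w1   [¬∨-rule on 5]
8. c, w1   [¬→-rule on 6]
9. ¬a, w1   [¬→-rule on 6]
10. a, w1   [¬→-rule on 7]
11. ¬c, w1   [¬→-rule on 7]
Accessibility: w0Rw0, w0Rw1, w1Rw1
Branch closes: a and ¬a both at w1.
(One branch shown.) All branches close.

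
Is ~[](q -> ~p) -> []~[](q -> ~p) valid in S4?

Invalid (countermodel exists)

Tableau for the negation ~(~[](q -> ~p) -> []~[](q -> ~p)):
1. ~(~[](q -> ~p) -> []~[](q -> ~p)), w0
2. ~[](q -> ~p), w0
3. ~[]~[](q -> ~p), w0
4. ~(q -> ~p), w1
5. q, w1
6. p, w1
7. [](q -> ~p), w2
8. q -> ~p, w2
9. ~p, w2
Accessibility: w0Rw0, w0Rw1, w0Rw2, w1Rw1, w2Rw2
The negation has an open branch (countermodel exists).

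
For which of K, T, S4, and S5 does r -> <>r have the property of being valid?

K-tableau for the negation ~(r -> <>r):
1. ~(r -> <>r), w0
2. r, w0
3. ~<>r, w0
Complete open branch: countermodel on a K-frame, so not valid in K.
T-tableau for the negation ~(r -> <>r):
1. ~(r -> <>r), w0
2. r, w0
3. ~<>r, w0
4. ~r, w0
Accessibility: w0Rw0
Branch closes: r and ~r both at w0.
Every branch closes (one shown): valid in T, hence also in S4, S5 (every theorem of T is a theorem of S4 and S5).

T, S4, S5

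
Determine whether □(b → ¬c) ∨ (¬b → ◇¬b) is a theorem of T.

Tableau for the negation ¬(□(b → ¬c) ∨ (¬b → ◇¬b)):
1. ¬(□(b → ¬c) ∨ (¬b → ◇¬b)), u
2. ¬□(b → ¬c), u
3. ¬(¬b → ◇¬b), u
4. ¬b, u
5. ¬◇¬b, u
6. b, u
Accessibility: uRu
Branch closes: b and ¬b both at u.
All branches of the negation close; one closing branch shown above.

Valid in T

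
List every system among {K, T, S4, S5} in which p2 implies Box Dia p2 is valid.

S5

S5-tableau for the negation not (p2 implies Box Dia p2):
1. not (p2 implies Box Dia p2), u
2. p2, u
3. not Box Dia p2, u
4. not Dia p2, v
5. not p2, u
Accessibility: uRu, uRv, vRu, vRv
Branch closes: p2 and not p2 both at u.
Every branch closes (one shown): valid in S5.
S4-tableau for the negation not (p2 implies Box Dia p2):
1. not (p2 implies Box Dia p2), u
2. p2, u
3. not Box Dia p2, u
4. not Dia p2, v
5. not p2, v
Accessibility: uRu, uRv, vRv
Complete open branch: countermodel on an S4-frame, so not valid in S4, nor in K, T (the same frame is also a K-frame and a T-frame).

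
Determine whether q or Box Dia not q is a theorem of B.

Yes, valid

Tableau for the negation not (q or Box Dia not q):
1. not (q or Box Dia not q), u
2. not q, u
3. not Box Dia not q, u
4. not Dia not q, v
5. q, u
Accessibility: uRu, uRv, vRu, vRv
Branch closes: q and not q both at u.
All branches of the negation close; one closing branch shown above.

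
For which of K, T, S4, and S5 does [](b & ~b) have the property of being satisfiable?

T-tableau for the formula:
1. [](b & ~b), w0
2. b & ~b, w0
3. b, w0
4. ~b, w0
Accessibility: w0Rw0
Branch closes: b and ~b both at w0.
Every branch closes (one shown): unsatisfiable in T, hence also in S4, S5 (every S4/S5-frame is a T-frame).
K-tableau for the formula:
1. [](b & ~b), w0
Complete open branch: satisfiable in K.

K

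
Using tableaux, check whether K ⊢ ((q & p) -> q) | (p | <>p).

Tableau for the negation ~(((q & p) -> q) | (p | <>p)):
1. ~(((q & p) -> q) | (p | <>p)), w0
2. ~((q & p) -> q), w0   [~|-rule on 1]
3. ~(p | <>p), w0   [~|-rule on 1]
4. q & p, w0   [~->-rule on 2]
5. ~q, w0   [~->-rule on 2]
6. ~p, w0   [~|-rule on 3]
7. ~<>p, w0   [~|-rule on 3]
8. q, w0   [&-rule on 4]
9. p, w0   [&-rule on 4]
Branch closes: q and ~q both at w0.
All branches of the negation close; one closing branch shown above.

Valid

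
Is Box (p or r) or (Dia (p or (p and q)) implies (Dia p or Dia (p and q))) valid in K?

Tableau for the negation not (Box (p or r) or (Dia (p or (p and q)) implies (Dia p or Dia (p and q)))):
1. not (Box (p or r) or (Dia (p or (p and q)) implies (Dia p or Dia (p and q)))), 0
2. not Box (p or r), 0
3. not (Dia (p or (p and q)) implies (Dia p or Dia (p and q))), 0
4. Dia (p or (p and q)), 0
5. not (Dia p or Dia (p and q)), 0
6. not Dia p, 0
7. not Dia (p and q), 0
8. not (p or r), 1
9. not p, 1
10. not r, 1
11. not (p and q), 1
12. not q, 1
13. p or (p and q), 2
14. not p, 2
15. not (p and q), 2
16. p and q, 2
17. p, 2
18. q, 2
Accessibility: 0R1, 0R2
Branch closes: p and not p both at 2.
Every branch of the negation's tableau closes; the branch above is one of them.

Yes, valid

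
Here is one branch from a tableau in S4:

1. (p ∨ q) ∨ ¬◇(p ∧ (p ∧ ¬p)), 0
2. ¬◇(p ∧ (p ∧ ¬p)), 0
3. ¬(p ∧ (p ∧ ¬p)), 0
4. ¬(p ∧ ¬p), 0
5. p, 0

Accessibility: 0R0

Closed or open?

No atom appears with both signs at the same world.

No, open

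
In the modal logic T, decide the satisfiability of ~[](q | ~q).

No, unsatisfiable

1. ~[](q | ~q), 0
2. ~(q | ~q), 1   [~[]-rule on 1: fresh world 1, 0R1]
3. ~q, 1   [~|-rule on 2]
4. q, 1   [~|-rule on 2]
Accessibility: 0R0, 0R1, 1R1
Branch closes: q and ~q both at 1.
All branches of the tableau close; one closing branch shown above.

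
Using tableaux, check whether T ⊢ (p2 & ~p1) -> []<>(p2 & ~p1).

Invalid (countermodel exists)

Tableau for the negation ~((p2 & ~p1) -> []<>(p2 & ~p1)):
1. ~((p2 & ~p1) -> []<>(p2 & ~p1)), 0
2. p2 & ~p1, 0
3. ~[]<>(p2 & ~p1), 0
4. p2, 0
5. ~p1, 0
6. ~<>(p2 & ~p1), 1
7. ~(p2 & ~p1), 1
8. p1, 1
Accessibility: 0R0, 0R1, 1R1
The negation has an open branch (countermodel exists).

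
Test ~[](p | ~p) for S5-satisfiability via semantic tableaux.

1. ~[](p | ~p), 0
2. ~(p | ~p), 1
3. ~p, 1
4. p, 1
Accessibility: 0R0, 0R1, 1R0, 1R1
Branch closes: p and ~p both at 1.
(One branch shown.) All branches close.

No, unsatisfiable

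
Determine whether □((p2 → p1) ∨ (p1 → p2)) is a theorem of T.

Valid

Tableau for the negation ¬□((p2 → p1) ∨ (p1 → p2)):
1. ¬□((p2 → p1) ∨ (p1 → p2)), w0
2. ¬((p2 → p1) ∨ (p1 → p2)), w1
3. ¬(p2 → p1), w1
4. ¬(p1 → p2), w1
5. p2, w1
6. ¬p1, w1
7. p1, w1
8. ¬p2, w1
Accessibility: w0Rw0, w0Rw1, w1Rw1
Branch closes: p1 and ¬p1 both at w1.
Every branch of the negation's tableau closes; the branch above is one of them.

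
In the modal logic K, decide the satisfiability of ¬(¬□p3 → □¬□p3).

Satisfiable

1. ¬(¬□p3 → □¬□p3), u
2. ¬□p3, u   [¬→-rule on 1]
3. ¬□¬□p3, u   [¬→-rule on 1]
4. ¬p3, v   [¬□-rule on 2: fresh world v, uRv]
5. □p3, w   [¬□-rule on 3: fresh world w, uRw]
Accessibility: uRv, uRw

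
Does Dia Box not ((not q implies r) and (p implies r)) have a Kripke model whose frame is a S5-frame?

1. Dia Box not ((not q implies r) and (p implies r)), 0
2. Box not ((not q implies r) and (p implies r)), 1
3. not ((not q implies r) and (p implies r)), 0
4. not ((not q implies r) and (p implies r)), 1
5. not (p implies r), 0
6. p, 0
7. not r, 0
8. not (p implies r), 1
9. p, 1
10. not r, 1
Accessibility: 0R0, 0R1, 1R0, 1R1

Satisfiable (open branch found)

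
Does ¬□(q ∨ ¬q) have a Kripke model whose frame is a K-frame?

1. ¬□(q ∨ ¬q), w0
2. ¬(q ∨ ¬q), w1
3. ¬q, w1
4. q, w1
Accessibility: w0Rw1
Branch closes: q and ¬q both at w1.
Every branch closes; the branch above is one of them.

No, unsatisfiable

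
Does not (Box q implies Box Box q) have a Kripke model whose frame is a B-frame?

Satisfiable (open branch found)

1. not (Box q implies Box Box q), u
2. Box q, u   [neg-implies-rule on 1]
3. not Box Box q, u   [neg-implies-rule on 1]
4. q, u   [Box-rule on 2 via uRu]
5. not Box q, v   [neg-Box-rule on 3: fresh world v, uRv]
6. q, v   [Box-rule on 2 via uRv]
7. not q, w   [neg-Box-rule on 5: fresh world w, vRw]
Accessibility: uRu, uRv, vRu, vRv, vRw, wRv, wRw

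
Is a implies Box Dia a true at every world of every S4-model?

Invalid (countermodel exists)

Tableau for the negation not (a implies Box Dia a):
1. not (a implies Box Dia a), u
2. a, u
3. not Box Dia a, u
4. not Dia a, v
5. not a, v
Accessibility: uRu, uRv, vRv
The negation has an open branch (countermodel exists).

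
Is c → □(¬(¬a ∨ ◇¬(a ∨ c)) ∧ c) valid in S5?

Tableau for the negation ¬(c → □(¬(¬a ∨ ◇¬(a ∨ c)) ∧ c)):
1. ¬(c → □(¬(¬a ∨ ◇¬(a ∨ c)) ∧ c)), w0
2. c, w0
3. ¬□(¬(¬a ∨ ◇¬(a ∨ c)) ∧ c), w0
4. ¬(¬(¬a ∨ ◇¬(a ∨ c)) ∧ c), w1
5. ¬c, w1
Accessibility: w0Rw0, w0Rw1, w1Rw0, w1Rw1
The negation has an open branch (countermodel exists).

Invalid (countermodel exists)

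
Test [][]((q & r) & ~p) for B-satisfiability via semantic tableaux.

Satisfiable (open branch found)

1. [][]((q & r) & ~p), 0
2. []((q & r) & ~p), 0
3. (q & r) & ~p, 0
4. q & r, 0
5. ~p, 0
6. q, 0
7. r, 0
Accessibility: 0R0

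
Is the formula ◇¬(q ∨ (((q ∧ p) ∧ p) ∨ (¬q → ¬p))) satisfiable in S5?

Satisfiable

1. ◇¬(q ∨ (((q ∧ p) ∧ p) ∨ (¬q → ¬p))), u
2. ¬(q ∨ (((q ∧ p) ∧ p) ∨ (¬q → ¬p))), v
3. ¬q, v
4. ¬(((q ∧ p) ∧ p) ∨ (¬q → ¬p)), v
5. ¬((q ∧ p) ∧ p), v
6. ¬(¬q → ¬p), v
7. p, v
8. ¬(q ∧ p), v
Accessibility: uRu, uRv, vRu, vRv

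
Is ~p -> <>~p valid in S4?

Tableau for the negation ~(~p -> <>~p):
1. ~(~p -> <>~p), 0
2. ~p, 0
3. ~<>~p, 0
4. p, 0
Accessibility: 0R0
Branch closes: p and ~p both at 0.
All branches of the negation close; one closing branch shown above.

Yes, valid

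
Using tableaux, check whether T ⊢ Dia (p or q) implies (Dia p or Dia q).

Tableau for the negation not (Dia (p or q) implies (Dia p or Dia q)):
1. not (Dia (p or q) implies (Dia p or Dia q)), 0
2. Dia (p or q), 0
3. not (Dia p or Dia q), 0
4. not Dia p, 0
5. not Dia q, 0
6. not p, 0
7. not q, 0
8. p or q, 1
9. not p, 1
10. not q, 1
11. q, 1
Accessibility: 0R0, 0R1, 1R1
Branch closes: q and not q both at 1.
All branches of the negation close; one closing branch shown above.

Yes, valid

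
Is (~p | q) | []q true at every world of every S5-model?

No, not valid

Tableau for the negation ~((~p | q) | []q):
1. ~((~p | q) | []q), w0
2. ~(~p | q), w0
3. ~[]q, w0
4. p, w0
5. ~q, w0
6. ~q, w1
Accessibility: w0Rw0, w0Rw1, w1Rw0, w1Rw1
The negation has an open branch (countermodel exists).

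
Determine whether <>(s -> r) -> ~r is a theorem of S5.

Not valid

Tableau for the negation ~(<>(s -> r) -> ~r):
1. ~(<>(s -> r) -> ~r), 0
2. <>(s -> r), 0
3. r, 0
4. s -> r, 1
5. r, 1
Accessibility: 0R0, 0R1, 1R0, 1R1
The negation has an open branch (countermodel exists).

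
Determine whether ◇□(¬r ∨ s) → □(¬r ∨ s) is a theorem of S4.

No, not valid

Tableau for the negation ¬(◇□(¬r ∨ s) → □(¬r ∨ s)):
1. ¬(◇□(¬r ∨ s) → □(¬r ∨ s)), w0
2. ◇□(¬r ∨ s), w0
3. ¬□(¬r ∨ s), w0
4. □(¬r ∨ s), w1
5. ¬r ∨ s, w1
6. s, w1
7. ¬(¬r ∨ s), w2
8. r, w2
9. ¬s, w2
Accessibility: w0Rw0, w0Rw1, w0Rw2, w1Rw1, w2Rw2
The negation has an open branch (countermodel exists).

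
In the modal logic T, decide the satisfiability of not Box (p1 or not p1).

1. not Box (p1 or not p1), u
2. not (p1 or not p1), v   [neg-Box-rule on 1: fresh world v, uRv]
3. not p1, v   [neg-or-rule on 2]
4. p1, v   [neg-or-rule on 2]
Accessibility: uRu, uRv, vRv
Branch closes: p1 and not p1 both at v.
(One branch shown.) All branches close.

Unsatisfiable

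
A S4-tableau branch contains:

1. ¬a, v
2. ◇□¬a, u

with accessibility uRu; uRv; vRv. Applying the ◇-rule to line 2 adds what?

a fresh world w with uRw, and □¬a at w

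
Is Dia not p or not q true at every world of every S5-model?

Tableau for the negation not (Dia not p or not q):
1. not (Dia not p or not q), u
2. not Dia not p, u
3. q, u
4. p, u
Accessibility: uRu
The negation has an open branch (countermodel exists).

Invalid (countermodel exists)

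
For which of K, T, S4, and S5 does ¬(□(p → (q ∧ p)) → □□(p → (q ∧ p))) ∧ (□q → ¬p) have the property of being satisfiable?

K, T

S4-tableau for the formula:
1. ¬(□(p → (q ∧ p)) → □□(p → (q ∧ p))) ∧ (□q → ¬p), u
2. ¬(□(p → (q ∧ p)) → □□(p → (q ∧ p))), u
3. □q → ¬p, u
4. □(p → (q ∧ p)), u
5. ¬□□(p → (q ∧ p)), u
6. p → (q ∧ p), u
7. ¬□q, u
8. q ∧ p, u
9. q, u
10. p, u
11. ¬□(p → (q ∧ p)), v
12. p → (q ∧ p), v
13. q ∧ p, v
14. q, v
15. p, v
16. ¬q, w
17. p → (q ∧ p), w
18. ¬p, w
19. ¬(p → (q ∧ p)), x
20. p, x
21. ¬(q ∧ p), x
22. p → (q ∧ p), x
23. ¬q, x
24. q ∧ p, x
25. q, x
Accessibility: uRu, uRv, uRw, uRx, vRv, vRx, wRw, xRx
Branch closes: q and ¬q both at x.
Every branch closes (one shown): unsatisfiable in S4, hence also in S5 (every S5-frame is an S4-frame).
T-tableau for the formula:
1. ¬(□(p → (q ∧ p)) → □□(p → (q ∧ p))) ∧ (□q → ¬p), u
2. ¬(□(p → (q ∧ p)) → □□(p → (q ∧ p))), u
3. □q → ¬p, u
4. □(p → (q ∧ p)), u
5. ¬□□(p → (q ∧ p)), u
6. p → (q ∧ p), u
7. ¬p, u
8. ¬□(p → (q ∧ p)), v
9. p → (q ∧ p), v
10. q ∧ p, v
11. q, v
12. p, v
13. ¬(p → (q ∧ p)), w
14. p, w
15. ¬(q ∧ p), w
16. ¬q, w
Accessibility: uRu, uRv, vRv, vRw, wRw
Complete open branch: satisfiable in T, hence also in K (this T-model is also a K-model).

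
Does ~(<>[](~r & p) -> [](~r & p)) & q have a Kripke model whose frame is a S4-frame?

Satisfiable (open branch found)

1. ~(<>[](~r & p) -> [](~r & p)) & q, u
2. ~(<>[](~r & p) -> [](~r & p)), u   [&-rule on 1]
3. q, u   [&-rule on 1]
4. <>[](~r & p), u   [~->-rule on 2]
5. ~[](~r & p), u   [~->-rule on 2]
6. [](~r & p), v   [<>-rule on 4: fresh world v, uRv]
7. ~r & p, v   [[]-rule on 6 via vRv]
8. ~r, v   [&-rule on 7]
9. p, v   [&-rule on 7]
10. ~(~r & p), w   [~[]-rule on 5: fresh world w, uRw]
11. ~p, w   [~&-rule on 10 (branches; this branch)]
Accessibility: uRu, uRv, uRw, vRv, wRw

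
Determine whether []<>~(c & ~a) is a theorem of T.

Tableau for the negation ~[]<>~(c & ~a):
1. ~[]<>~(c & ~a), u
2. ~<>~(c & ~a), v   [~[]-rule on 1: fresh world v, uRv]
3. c & ~a, v   [~<>-rule on 2 via vRv]
4. c, v   [&-rule on 3]
5. ~a, v   [&-rule on 3]
Accessibility: uRu, uRv, vRv
The negation has an open branch (countermodel exists).

Not valid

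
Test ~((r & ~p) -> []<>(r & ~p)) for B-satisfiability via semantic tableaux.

Unsatisfiable

1. ~((r & ~p) -> []<>(r & ~p)), w0
2. r & ~p, w0
3. ~[]<>(r & ~p), w0
4. r, w0
5. ~p, w0
6. ~<>(r & ~p), w1
7. ~(r & ~p), w0
8. ~(r & ~p), w1
9. p, w0
Accessibility: w0Rw0, w0Rw1, w1Rw0, w1Rw1
Branch closes: p and ~p both at w0.
(One branch shown.) All branches close.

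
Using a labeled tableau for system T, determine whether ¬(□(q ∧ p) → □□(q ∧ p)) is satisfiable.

1. ¬(□(q ∧ p) → □□(q ∧ p)), u
2. □(q ∧ p), u   [¬→-rule on 1]
3. ¬□□(q ∧ p), u   [¬→-rule on 1]
4. q ∧ p, u   [□-rule on 2 via uRu]
5. q, u   [∧-rule on 4]
6. p, u   [∧-rule on 4]
7. ¬□(q ∧ p), v   [¬□-rule on 3: fresh world v, uRv]
8. q ∧ p, v   [□-rule on 2 via uRv]
9. q, v   [∧-rule on 8]
10. p, v   [∧-rule on 8]
11. ¬(q ∧ p), w   [¬□-rule on 7: fresh world w, vRw]
12. ¬p, w   [¬∧-rule on 11 (branches; this branch)]
Accessibility: uRu, uRv, vRv, vRw, wRw

Yes, satisfiable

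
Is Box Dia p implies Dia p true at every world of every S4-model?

Tableau for the negation not (Box Dia p implies Dia p):
1. not (Box Dia p implies Dia p), w0
2. Box Dia p, w0
3. not Dia p, w0
4. Dia p, w0
5. not p, w0
6. p, w1
7. Dia p, w1
8. not p, w1
Accessibility: w0Rw0, w0Rw1, w1Rw1
Branch closes: p and not p both at w1.
Every branch of the negation's tableau closes; the branch above is one of them.

Valid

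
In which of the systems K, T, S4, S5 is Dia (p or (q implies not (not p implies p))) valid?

T, S4, S5

K-tableau for the negation not Dia (p or (q implies not (not p implies p))):
1. not Dia (p or (q implies not (not p implies p))), w0
Complete open branch: countermodel on a K-frame, so not valid in K.
T-tableau for the negation not Dia (p or (q implies not (not p implies p))):
1. not Dia (p or (q implies not (not p implies p))), w0
2. not (p or (q implies not (not p implies p))), w0
3. not p, w0
4. not (q implies not (not p implies p)), w0
5. q, w0
6. not p implies p, w0
7. p, w0
Accessibility: w0Rw0
Branch closes: p and not p both at w0.
Every branch closes (one shown): valid in T, hence also in S4, S5 (every theorem of T is a theorem of S4 and S5).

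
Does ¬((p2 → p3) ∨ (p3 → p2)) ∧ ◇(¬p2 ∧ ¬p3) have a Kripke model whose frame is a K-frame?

Unsatisfiable (every branch closes)

1. ¬((p2 → p3) ∨ (p3 → p2)) ∧ ◇(¬p2 ∧ ¬p3), 0
2. ¬((p2 → p3) ∨ (p3 → p2)), 0   [∧-rule on 1]
3. ◇(¬p2 ∧ ¬p3), 0   [∧-rule on 1]
4. ¬(p2 → p3), 0   [¬∨-rule on 2]
5. ¬(p3 → p2), 0   [¬∨-rule on 2]
6. p2, 0   [¬→-rule on 4]
7. ¬p3, 0   [¬→-rule on 4]
8. p3, 0   [¬→-rule on 5]
9. ¬p2, 0   [¬→-rule on 5]
Branch closes: p3 and ¬p3 both at 0.
Every branch closes; the branch above is one of them.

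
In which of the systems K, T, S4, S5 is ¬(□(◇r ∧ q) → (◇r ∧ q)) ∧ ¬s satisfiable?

K

K-tableau for the formula:
1. ¬(□(◇r ∧ q) → (◇r ∧ q)) ∧ ¬s, u
2. ¬(□(◇r ∧ q) → (◇r ∧ q)), u   [∧-rule on 1]
3. ¬s, u   [∧-rule on 1]
4. □(◇r ∧ q), u   [¬→-rule on 2]
5. ¬(◇r ∧ q), u   [¬→-rule on 2]
6. ¬q, u   [¬∧-rule on 5 (branches; this branch)]
Complete open branch: satisfiable in K.
T-tableau for the formula:
1. ¬(□(◇r ∧ q) → (◇r ∧ q)) ∧ ¬s, u
2. ¬(□(◇r ∧ q) → (◇r ∧ q)), u   [∧-rule on 1]
3. ¬s, u   [∧-rule on 1]
4. □(◇r ∧ q), u   [¬→-rule on 2]
5. ¬(◇r ∧ q), u   [¬→-rule on 2]
6. ◇r ∧ q, u   [□-rule on 4 via uRu]
7. ◇r, u   [∧-rule on 6]
8. q, u   [∧-rule on 6]
9. ¬◇r, u   [¬∧-rule on 5 (branches; this branch)]
10. ¬r, u   [¬◇-rule on 9 via uRu]
11. r, v   [◇-rule on 7: fresh world v, uRv]
12. ◇r ∧ q, v   [□-rule on 4 via uRv]
13. ◇r, v   [∧-rule on 12]
14. q, v   [∧-rule on 12]
15. ¬r, v   [¬◇-rule on 9 via uRv]
Accessibility: uRu, uRv, vRv
Branch closes: r and ¬r both at v.
Every branch closes (one shown): unsatisfiable in T, hence also in S4, S5 (every S4/S5-frame is a T-frame).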